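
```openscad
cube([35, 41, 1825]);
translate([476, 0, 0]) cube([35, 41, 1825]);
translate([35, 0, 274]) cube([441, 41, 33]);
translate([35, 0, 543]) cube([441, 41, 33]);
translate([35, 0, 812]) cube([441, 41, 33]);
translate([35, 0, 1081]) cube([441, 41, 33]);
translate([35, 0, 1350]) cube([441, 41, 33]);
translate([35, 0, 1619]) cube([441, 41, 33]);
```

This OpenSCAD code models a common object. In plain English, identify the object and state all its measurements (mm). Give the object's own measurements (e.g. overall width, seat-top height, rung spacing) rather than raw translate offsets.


A straight ladder. Two 35×41 mm vertical rails, 1825 mm tall, stand 511 mm apart (outside-to-outside) with their front faces coplanar on the −y side. 6 rungs, each 41 mm deep and 33 mm tall, span between the inner faces of the rails, front faces flush with the rails. The lowest rung's underside is at z = 274 mm and rungs are spaced 269 mm apart (underside to underside).


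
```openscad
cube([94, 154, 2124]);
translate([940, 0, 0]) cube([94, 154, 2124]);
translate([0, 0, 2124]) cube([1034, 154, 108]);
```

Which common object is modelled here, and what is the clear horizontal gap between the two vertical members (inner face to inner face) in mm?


A door frame. The clear opening width is 846 mm.

Two 2124 mm tall posts with a header on top — a door frame. The left jamb is 94 mm wide at x = 0; the right jamb starts at x = 940. The clear opening is 940 − 94 = 846 mm.


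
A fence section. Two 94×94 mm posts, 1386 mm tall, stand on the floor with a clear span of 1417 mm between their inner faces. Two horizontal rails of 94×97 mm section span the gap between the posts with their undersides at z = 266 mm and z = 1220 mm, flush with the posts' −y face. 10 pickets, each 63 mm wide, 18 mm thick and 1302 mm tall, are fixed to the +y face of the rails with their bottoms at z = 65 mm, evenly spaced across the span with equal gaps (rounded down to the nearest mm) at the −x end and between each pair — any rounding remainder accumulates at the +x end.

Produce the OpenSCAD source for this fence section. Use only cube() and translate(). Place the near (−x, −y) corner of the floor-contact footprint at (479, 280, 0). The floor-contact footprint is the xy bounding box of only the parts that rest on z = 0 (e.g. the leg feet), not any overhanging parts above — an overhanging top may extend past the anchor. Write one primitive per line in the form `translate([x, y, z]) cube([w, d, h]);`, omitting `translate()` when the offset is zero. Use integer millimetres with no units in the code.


translate([479, 280, 0]) cube([94, 94, 1386]);
translate([1990, 280, 0]) cube([94, 94, 1386]);
translate([573, 280, 266]) cube([1417, 94, 97]);
translate([573, 280, 1220]) cube([1417, 94, 97]);
translate([644, 374, 65]) cube([63, 18, 1302]);
translate([778, 374, 65]) cube([63, 18, 1302]);
translate([912, 374, 65]) cube([63, 18, 1302]);
translate([1046, 374, 65]) cube([63, 18, 1302]);
translate([1180, 374, 65]) cube([63, 18, 1302]);
translate([1314, 374, 65]) cube([63, 18, 1302]);
translate([1448, 374, 65]) cube([63, 18, 1302]);
translate([1582, 374, 65]) cube([63, 18, 1302]);
translate([1716, 374, 65]) cube([63, 18, 1302]);
translate([1850, 374, 65]) cube([63, 18, 1302]);


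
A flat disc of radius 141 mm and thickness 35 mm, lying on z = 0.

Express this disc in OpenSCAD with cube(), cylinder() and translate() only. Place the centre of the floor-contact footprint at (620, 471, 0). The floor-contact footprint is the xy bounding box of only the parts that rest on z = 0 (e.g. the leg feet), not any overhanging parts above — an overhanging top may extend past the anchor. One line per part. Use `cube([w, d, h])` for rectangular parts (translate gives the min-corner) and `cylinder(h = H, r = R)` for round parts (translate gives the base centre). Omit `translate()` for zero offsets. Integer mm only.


translate([620, 471, 0]) cylinder(h = 35, r = 141);


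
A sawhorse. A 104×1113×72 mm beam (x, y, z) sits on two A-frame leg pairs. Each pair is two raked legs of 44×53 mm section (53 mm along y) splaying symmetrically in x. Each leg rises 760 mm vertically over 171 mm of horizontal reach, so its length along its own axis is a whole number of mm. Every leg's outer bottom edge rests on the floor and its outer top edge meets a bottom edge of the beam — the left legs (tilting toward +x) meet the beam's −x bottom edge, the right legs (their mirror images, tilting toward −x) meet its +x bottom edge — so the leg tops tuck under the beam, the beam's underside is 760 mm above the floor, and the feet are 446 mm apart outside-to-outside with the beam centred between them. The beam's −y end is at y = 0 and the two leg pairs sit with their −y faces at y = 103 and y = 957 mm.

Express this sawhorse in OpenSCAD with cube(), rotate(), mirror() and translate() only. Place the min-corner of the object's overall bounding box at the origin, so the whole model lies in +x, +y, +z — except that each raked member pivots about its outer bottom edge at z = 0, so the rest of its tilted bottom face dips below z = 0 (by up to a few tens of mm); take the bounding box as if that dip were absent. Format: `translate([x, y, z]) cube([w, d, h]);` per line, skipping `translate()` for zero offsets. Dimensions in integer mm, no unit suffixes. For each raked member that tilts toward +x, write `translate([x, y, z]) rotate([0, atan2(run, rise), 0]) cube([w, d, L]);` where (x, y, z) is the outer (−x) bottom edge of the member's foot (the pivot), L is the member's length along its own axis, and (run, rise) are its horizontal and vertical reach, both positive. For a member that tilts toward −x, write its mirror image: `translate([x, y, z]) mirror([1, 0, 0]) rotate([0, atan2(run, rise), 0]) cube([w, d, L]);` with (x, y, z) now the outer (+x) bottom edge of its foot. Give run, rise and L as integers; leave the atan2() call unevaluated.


// leg length = √(171² + 760²) = 779
// right-leg outer foot x = 2·171 + 104 = 446
// beam min-corner = (171, 0, 760)
translate([171, 0, 760]) cube([104, 1113, 72]);
translate([0, 103, 0]) rotate([0, atan2(171, 760), 0]) cube([44, 53, 779]);
translate([446, 103, 0]) mirror([1, 0, 0]) rotate([0, atan2(171, 760), 0]) cube([44, 53, 779]);
translate([0, 957, 0]) rotate([0, atan2(171, 760), 0]) cube([44, 53, 779]);
translate([446, 957, 0]) mirror([1, 0, 0]) rotate([0, atan2(171, 760), 0]) cube([44, 53, 779]);


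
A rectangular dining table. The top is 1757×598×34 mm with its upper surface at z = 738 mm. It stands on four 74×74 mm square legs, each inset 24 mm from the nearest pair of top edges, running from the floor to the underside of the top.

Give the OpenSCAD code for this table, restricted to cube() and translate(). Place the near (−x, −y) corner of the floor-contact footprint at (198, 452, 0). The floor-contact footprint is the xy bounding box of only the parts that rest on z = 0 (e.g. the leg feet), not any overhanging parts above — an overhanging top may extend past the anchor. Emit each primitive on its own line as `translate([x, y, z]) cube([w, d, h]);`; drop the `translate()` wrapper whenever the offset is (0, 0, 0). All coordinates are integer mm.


translate([174, 428, 704]) cube([1757, 598, 34]);
translate([198, 452, 0]) cube([74, 74, 704]);
translate([1833, 452, 0]) cube([74, 74, 704]);
translate([198, 928, 0]) cube([74, 74, 704]);
translate([1833, 928, 0]) cube([74, 74, 704]);


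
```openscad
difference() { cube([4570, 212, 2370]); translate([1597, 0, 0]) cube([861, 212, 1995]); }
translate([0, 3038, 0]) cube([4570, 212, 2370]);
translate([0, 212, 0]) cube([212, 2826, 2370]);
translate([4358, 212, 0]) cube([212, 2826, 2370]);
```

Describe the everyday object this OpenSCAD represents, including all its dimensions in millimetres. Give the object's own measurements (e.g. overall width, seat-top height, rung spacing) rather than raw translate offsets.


A single room: four walls, each 2370 mm tall and 212 mm thick, enclosing an outside footprint 4570×3250 mm (x × y), no floor or roof. The front and back walls (−y and +y sides) run the full x-width; the side walls fit between their inner faces. A door opening 861 mm wide and 1995 mm tall is cut through the front wall from the floor up, its −x edge 1597 mm from the wall's −x end.


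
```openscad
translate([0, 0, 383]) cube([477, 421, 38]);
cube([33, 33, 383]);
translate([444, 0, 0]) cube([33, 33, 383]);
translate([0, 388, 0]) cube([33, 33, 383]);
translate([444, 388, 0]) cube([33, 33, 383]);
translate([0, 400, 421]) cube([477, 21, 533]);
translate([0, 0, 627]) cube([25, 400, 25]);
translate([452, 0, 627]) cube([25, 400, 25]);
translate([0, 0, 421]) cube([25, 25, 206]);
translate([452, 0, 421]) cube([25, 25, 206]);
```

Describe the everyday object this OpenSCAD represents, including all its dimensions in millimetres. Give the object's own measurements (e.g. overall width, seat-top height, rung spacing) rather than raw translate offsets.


A chair. The seat is a 477×421×38 mm slab with its top at z = 421 mm, on four 33×33 mm corner legs (flush with the seat edges, standing on z = 0). A flat backrest 21 mm thick, 533 mm tall, spans the full seat width and rises from the seat top along its +y edge, rear face flush with the rear of the seat. Two armrests of 25×25 mm section run along each side from the seat's front edge to the front of the backrest, top faces 231 mm above the seat top and outer faces flush with the seat's x-edges; a 25×25 mm post under the front of each armrest stands on the seat at the front corner.


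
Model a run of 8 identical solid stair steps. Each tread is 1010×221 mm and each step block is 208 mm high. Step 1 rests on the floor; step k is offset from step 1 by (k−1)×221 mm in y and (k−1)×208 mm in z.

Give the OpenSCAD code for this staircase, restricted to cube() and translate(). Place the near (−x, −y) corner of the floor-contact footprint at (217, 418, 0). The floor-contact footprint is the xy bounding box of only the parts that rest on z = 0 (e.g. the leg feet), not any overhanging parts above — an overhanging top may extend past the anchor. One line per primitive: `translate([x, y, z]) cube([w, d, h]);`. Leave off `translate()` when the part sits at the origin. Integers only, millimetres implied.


translate([217, 418, 0]) cube([1010, 221, 208]);
translate([217, 639, 208]) cube([1010, 221, 208]);
translate([217, 860, 416]) cube([1010, 221, 208]);
translate([217, 1081, 624]) cube([1010, 221, 208]);
translate([217, 1302, 832]) cube([1010, 221, 208]);
translate([217, 1523, 1040]) cube([1010, 221, 208]);
translate([217, 1744, 1248]) cube([1010, 221, 208]);
translate([217, 1965, 1456]) cube([1010, 221, 208]);


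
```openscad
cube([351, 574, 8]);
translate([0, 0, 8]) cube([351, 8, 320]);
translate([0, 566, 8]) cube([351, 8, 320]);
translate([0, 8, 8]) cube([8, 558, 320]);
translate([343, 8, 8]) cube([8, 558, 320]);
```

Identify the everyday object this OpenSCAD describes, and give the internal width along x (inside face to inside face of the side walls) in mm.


An open box. The internal width is 335 mm.

A 351×574 base slab with four walls standing on it — an open box. The base is 351 mm wide and the walls are 8 mm thick, so the internal width is 351 − 2 × 8 = 335 mm.


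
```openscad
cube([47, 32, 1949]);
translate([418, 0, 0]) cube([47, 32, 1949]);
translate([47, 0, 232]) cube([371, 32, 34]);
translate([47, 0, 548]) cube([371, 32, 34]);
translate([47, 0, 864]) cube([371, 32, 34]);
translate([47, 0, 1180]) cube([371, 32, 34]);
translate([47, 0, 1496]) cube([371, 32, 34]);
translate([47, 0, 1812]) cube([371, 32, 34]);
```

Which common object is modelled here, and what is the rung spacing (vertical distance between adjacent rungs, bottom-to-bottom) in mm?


A ladder. The rung spacing is 316 mm.

Two tall 47×32 posts with 6 short bars between them — a ladder. Adjacent rungs sit at z = 232 and z = 548, so the spacing is 548 − 232 = 316 mm.


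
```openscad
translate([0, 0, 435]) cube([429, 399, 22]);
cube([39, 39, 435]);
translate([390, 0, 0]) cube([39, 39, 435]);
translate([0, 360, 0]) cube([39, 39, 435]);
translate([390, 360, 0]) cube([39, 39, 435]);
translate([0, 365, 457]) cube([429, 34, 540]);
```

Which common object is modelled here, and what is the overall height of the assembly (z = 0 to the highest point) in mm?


A chair. The overall height is 997 mm.

A slab on four corner posts with a tall panel at the back — a chair. The seat slab sits at z = 435 with thickness 22, and the 540 mm backrest starts at the seat top, so the overall height is 435 + 22 + 540 = 997 mm.


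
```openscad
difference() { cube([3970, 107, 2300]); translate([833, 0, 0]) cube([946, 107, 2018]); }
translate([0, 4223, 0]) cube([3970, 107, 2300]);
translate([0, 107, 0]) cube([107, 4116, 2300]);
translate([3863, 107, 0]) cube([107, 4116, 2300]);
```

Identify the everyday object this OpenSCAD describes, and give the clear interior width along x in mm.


A single room. The interior width is 3756 mm.

Four walls enclosing a rectangle with a door in the front wall — a room. Outside width 3970 minus two 107 mm walls gives 3756 mm.


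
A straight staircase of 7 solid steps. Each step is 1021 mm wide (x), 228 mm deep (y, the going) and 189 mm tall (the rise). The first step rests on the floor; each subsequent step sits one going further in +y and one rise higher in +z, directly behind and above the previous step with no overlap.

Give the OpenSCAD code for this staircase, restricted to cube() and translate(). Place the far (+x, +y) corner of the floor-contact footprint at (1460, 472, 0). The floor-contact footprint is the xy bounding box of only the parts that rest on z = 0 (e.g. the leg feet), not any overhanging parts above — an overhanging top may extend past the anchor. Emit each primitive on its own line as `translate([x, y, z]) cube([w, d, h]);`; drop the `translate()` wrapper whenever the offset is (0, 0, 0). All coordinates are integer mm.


translate([439, 244, 0]) cube([1021, 228, 189]);
translate([439, 472, 189]) cube([1021, 228, 189]);
translate([439, 700, 378]) cube([1021, 228, 189]);
translate([439, 928, 567]) cube([1021, 228, 189]);
translate([439, 1156, 756]) cube([1021, 228, 189]);
translate([439, 1384, 945]) cube([1021, 228, 189]);
translate([439, 1612, 1134]) cube([1021, 228, 189]);


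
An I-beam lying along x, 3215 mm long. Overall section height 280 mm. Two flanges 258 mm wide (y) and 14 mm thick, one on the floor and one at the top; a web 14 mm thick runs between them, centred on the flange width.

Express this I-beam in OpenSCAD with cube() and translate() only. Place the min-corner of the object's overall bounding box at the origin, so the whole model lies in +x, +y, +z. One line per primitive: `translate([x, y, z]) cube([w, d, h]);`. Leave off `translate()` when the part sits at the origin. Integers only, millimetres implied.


cube([3215, 258, 14]);
translate([0, 122, 14]) cube([3215, 14, 252]);
translate([0, 0, 266]) cube([3215, 258, 14]);


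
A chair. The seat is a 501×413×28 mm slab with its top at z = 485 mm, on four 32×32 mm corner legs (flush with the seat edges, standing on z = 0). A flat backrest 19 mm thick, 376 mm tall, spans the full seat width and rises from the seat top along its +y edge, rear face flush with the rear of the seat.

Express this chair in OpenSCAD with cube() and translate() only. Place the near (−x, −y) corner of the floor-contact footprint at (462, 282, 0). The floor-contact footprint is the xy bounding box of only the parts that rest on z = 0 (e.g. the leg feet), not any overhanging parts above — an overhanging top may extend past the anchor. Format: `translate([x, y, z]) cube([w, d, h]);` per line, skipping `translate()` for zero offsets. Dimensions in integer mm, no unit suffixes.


translate([462, 282, 457]) cube([501, 413, 28]);
translate([462, 282, 0]) cube([32, 32, 457]);
translate([931, 282, 0]) cube([32, 32, 457]);
translate([462, 663, 0]) cube([32, 32, 457]);
translate([931, 663, 0]) cube([32, 32, 457]);
translate([462, 676, 485]) cube([501, 19, 376]);


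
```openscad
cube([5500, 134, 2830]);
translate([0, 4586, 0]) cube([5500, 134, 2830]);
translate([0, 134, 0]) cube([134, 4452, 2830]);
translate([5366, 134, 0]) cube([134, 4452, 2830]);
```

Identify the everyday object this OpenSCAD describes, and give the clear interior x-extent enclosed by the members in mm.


A house (or room) frame. The interior width is 5232 mm.

Four 2830 mm walls enclosing a rectangle with no floor or roof — a room or house frame. Outside width is 5500 mm and wall thickness is 134 mm, so the interior width is 5500 − 2 × 134 = 5232 mm.


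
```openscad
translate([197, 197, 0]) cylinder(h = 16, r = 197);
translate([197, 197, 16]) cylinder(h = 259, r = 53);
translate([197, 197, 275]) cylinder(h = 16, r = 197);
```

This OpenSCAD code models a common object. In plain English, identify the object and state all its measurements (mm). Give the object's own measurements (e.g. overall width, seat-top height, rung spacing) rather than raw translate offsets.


A spool: two coaxial disc flanges of radius 197 mm and thickness 16 mm, joined by a core cylinder of radius 53 mm and height 259 mm. The lower flange rests on z = 0 and the three cylinders share a vertical axis.


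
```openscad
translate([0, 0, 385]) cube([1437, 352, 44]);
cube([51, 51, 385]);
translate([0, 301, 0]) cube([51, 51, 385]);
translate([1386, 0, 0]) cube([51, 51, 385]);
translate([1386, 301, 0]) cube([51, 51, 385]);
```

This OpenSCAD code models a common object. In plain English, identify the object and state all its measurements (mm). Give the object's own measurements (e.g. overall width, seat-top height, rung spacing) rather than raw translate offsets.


A long wooden bench with a 1437 mm (x) × 352 mm (y) seat, 44 mm thick, its top surface 429 mm above the floor. Four 51 mm square legs at the seat corners, flush with the edges, run from z = 0 to the seat underside.


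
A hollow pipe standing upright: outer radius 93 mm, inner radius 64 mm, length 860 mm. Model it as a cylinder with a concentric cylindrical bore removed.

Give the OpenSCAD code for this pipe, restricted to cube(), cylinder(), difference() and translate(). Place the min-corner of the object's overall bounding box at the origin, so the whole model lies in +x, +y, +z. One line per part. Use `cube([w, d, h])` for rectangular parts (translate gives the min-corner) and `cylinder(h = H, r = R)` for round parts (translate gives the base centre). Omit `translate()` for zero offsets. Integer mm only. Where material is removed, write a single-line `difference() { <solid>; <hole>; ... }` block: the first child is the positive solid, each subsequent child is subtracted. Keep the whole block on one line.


difference() { translate([93, 93, 0]) cylinder(h = 860, r = 93); translate([93, 93, 0]) cylinder(h = 860, r = 64); }


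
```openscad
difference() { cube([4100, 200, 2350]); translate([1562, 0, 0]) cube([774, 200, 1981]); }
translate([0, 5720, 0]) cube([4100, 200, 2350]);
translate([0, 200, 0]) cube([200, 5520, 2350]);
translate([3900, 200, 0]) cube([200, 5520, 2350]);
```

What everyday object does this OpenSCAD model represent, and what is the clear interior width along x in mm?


A single room. The interior width is 3700 mm.

Four walls enclosing a rectangle with a door in the front wall — a room. Outside width 4100 minus two 200 mm walls gives 3700 mm.


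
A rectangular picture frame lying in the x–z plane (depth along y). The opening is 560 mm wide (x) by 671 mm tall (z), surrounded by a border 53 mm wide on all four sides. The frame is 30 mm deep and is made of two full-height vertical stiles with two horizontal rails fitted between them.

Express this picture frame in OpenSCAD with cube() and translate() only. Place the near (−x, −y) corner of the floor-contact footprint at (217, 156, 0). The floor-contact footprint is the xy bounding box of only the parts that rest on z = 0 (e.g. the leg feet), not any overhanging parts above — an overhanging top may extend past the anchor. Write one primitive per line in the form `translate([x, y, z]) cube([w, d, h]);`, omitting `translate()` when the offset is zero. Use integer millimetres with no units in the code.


translate([217, 156, 0]) cube([53, 30, 777]);
translate([830, 156, 0]) cube([53, 30, 777]);
translate([270, 156, 0]) cube([560, 30, 53]);
translate([270, 156, 724]) cube([560, 30, 53]);


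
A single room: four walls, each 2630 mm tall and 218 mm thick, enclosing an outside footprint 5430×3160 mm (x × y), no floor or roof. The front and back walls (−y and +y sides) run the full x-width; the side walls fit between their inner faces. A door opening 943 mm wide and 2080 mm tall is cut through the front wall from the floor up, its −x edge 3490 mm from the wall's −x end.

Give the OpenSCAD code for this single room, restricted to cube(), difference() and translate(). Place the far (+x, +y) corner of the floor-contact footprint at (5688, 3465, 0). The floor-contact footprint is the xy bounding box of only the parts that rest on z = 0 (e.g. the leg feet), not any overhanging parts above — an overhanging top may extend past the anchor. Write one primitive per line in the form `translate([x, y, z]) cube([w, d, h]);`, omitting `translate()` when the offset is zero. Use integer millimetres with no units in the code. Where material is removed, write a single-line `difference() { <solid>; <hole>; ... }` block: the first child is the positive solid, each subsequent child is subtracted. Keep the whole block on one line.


difference() { translate([258, 305, 0]) cube([5430, 218, 2630]); translate([3748, 305, 0]) cube([943, 218, 2080]); }
translate([258, 3247, 0]) cube([5430, 218, 2630]);
translate([258, 523, 0]) cube([218, 2724, 2630]);
translate([5470, 523, 0]) cube([218, 2724, 2630]);


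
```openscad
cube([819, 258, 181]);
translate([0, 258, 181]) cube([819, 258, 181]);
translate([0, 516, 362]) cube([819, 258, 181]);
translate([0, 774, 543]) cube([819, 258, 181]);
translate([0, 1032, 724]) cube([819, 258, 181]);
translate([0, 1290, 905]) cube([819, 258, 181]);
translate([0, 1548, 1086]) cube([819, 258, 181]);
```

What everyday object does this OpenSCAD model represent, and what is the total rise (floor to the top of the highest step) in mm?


A staircase. The total rise is 1267 mm.

7 identical blocks, each offset up and back from the previous — a staircase. Each step is 181 mm tall and there are 7 of them, so the total rise is 7 × 181 = 1267 mm.


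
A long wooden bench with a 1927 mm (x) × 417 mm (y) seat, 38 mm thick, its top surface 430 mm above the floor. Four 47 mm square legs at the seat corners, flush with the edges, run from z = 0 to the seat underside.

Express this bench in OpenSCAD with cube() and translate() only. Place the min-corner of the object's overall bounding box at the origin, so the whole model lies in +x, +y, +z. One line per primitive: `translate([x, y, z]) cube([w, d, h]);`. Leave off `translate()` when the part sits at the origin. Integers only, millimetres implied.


translate([0, 0, 392]) cube([1927, 417, 38]);
cube([47, 47, 392]);
translate([0, 370, 0]) cube([47, 47, 392]);
translate([1880, 0, 0]) cube([47, 47, 392]);
translate([1880, 370, 0]) cube([47, 47, 392]);


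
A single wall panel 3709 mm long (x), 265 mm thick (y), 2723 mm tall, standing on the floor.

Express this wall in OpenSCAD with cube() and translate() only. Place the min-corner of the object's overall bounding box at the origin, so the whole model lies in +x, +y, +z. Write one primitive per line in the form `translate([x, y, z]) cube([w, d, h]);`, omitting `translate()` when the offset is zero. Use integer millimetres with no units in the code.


cube([3709, 265, 2723]);


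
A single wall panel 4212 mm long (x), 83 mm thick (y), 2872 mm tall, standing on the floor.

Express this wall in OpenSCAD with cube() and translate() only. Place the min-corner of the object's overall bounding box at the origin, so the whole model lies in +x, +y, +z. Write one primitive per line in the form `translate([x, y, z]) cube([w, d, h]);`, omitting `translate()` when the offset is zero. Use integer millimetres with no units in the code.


cube([4212, 83, 2872]);


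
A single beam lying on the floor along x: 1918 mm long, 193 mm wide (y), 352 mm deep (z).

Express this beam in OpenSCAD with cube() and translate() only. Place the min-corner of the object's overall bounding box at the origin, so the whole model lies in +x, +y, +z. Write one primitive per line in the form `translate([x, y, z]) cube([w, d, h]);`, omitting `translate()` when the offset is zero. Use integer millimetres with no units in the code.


cube([1918, 193, 352]);


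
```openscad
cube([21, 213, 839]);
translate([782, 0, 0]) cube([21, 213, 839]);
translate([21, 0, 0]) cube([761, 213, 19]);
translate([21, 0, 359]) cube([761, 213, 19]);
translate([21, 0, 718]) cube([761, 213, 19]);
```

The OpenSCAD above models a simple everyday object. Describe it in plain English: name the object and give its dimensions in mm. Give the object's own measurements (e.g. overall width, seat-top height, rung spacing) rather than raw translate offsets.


An open bookshelf. Two side panels, each 21 mm thick, 213 mm deep and 839 mm tall, stand 803 mm apart (outside-to-outside). Between them sit 3 shelves, each 19 mm thick and 213 mm deep, spanning the full gap between the sides. The bottom shelf rests on the floor (its underside at z = 0) and the clear gap between one shelf's top and the next shelf's underside is 340 mm.


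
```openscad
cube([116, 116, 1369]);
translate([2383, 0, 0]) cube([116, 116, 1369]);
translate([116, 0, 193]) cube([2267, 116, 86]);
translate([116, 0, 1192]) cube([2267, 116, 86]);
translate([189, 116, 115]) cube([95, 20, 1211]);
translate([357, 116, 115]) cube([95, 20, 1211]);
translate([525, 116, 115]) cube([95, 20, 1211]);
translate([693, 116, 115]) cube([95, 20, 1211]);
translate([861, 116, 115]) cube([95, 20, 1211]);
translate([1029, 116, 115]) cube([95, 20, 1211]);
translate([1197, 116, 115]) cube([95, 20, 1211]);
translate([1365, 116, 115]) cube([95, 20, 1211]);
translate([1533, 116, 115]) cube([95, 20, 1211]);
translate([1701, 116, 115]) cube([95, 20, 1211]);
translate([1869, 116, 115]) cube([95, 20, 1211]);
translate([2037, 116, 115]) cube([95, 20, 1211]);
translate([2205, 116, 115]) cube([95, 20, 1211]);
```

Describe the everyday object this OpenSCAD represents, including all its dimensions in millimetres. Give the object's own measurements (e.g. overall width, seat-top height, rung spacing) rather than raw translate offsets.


A fence section. Two 116×116 mm posts, 1369 mm tall, stand on the floor with a clear span of 2267 mm between their inner faces. Two horizontal rails of 116×86 mm section span the gap between the posts with their undersides at z = 193 mm and z = 1192 mm, flush with the posts' −y face. 13 pickets, each 95 mm wide, 20 mm thick and 1211 mm tall, are fixed to the +y face of the rails with their bottoms at z = 115 mm, spaced across the span with a 73 mm gap after the −x post and between neighbouring pickets, with 83 mm left before the +x post.


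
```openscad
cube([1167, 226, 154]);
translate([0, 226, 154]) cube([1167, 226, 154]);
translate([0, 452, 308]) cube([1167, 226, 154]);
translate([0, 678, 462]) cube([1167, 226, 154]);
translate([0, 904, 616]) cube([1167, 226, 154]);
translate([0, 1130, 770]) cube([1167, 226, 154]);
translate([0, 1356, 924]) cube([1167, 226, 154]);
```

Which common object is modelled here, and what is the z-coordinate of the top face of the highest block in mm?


A staircase. The total rise is 1078 mm.

7 identical blocks, each offset up and back from the previous — a staircase. Each step is 154 mm tall and there are 7 of them, so the total rise is 7 × 154 = 1078 mm.


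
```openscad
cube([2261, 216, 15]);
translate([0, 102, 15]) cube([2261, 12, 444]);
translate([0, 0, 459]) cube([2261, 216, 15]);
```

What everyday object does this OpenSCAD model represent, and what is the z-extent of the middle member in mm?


An I-beam. The web height is 444 mm.

Two wide flanges with a thin centred web — an I-beam. Overall 474 mm minus two 15 mm flanges gives a web of 474 − 2·15 = 444 mm.


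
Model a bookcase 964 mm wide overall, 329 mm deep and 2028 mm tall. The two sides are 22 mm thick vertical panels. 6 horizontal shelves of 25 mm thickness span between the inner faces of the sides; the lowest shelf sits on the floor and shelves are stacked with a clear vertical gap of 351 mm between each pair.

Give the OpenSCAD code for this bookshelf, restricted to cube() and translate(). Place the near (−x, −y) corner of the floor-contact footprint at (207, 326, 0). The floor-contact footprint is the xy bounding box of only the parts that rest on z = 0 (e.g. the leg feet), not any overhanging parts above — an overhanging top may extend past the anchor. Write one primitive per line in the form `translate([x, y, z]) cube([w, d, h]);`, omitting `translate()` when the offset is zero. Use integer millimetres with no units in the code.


translate([207, 326, 0]) cube([22, 329, 2028]);
translate([1149, 326, 0]) cube([22, 329, 2028]);
translate([229, 326, 0]) cube([920, 329, 25]);
translate([229, 326, 376]) cube([920, 329, 25]);
translate([229, 326, 752]) cube([920, 329, 25]);
translate([229, 326, 1128]) cube([920, 329, 25]);
translate([229, 326, 1504]) cube([920, 329, 25]);
translate([229, 326, 1880]) cube([920, 329, 25]);


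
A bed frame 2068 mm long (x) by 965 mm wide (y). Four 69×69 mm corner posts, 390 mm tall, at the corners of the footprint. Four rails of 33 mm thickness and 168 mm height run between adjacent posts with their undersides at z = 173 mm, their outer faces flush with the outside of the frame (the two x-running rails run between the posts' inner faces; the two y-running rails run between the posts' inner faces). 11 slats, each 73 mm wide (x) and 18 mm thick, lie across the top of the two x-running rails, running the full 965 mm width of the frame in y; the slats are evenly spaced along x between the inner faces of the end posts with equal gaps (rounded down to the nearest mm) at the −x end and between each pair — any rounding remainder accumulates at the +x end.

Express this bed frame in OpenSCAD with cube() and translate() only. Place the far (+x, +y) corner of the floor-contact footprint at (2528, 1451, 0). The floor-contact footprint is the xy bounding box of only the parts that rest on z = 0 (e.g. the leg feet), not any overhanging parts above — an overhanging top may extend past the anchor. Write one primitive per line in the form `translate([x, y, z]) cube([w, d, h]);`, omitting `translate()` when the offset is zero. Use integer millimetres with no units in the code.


translate([460, 486, 0]) cube([69, 69, 390]);
translate([460, 1382, 0]) cube([69, 69, 390]);
translate([2459, 486, 0]) cube([69, 69, 390]);
translate([2459, 1382, 0]) cube([69, 69, 390]);
translate([529, 486, 173]) cube([1930, 33, 168]);
translate([529, 1418, 173]) cube([1930, 33, 168]);
translate([460, 555, 173]) cube([33, 827, 168]);
translate([2495, 555, 173]) cube([33, 827, 168]);
translate([622, 486, 341]) cube([73, 965, 18]);
translate([788, 486, 341]) cube([73, 965, 18]);
translate([954, 486, 341]) cube([73, 965, 18]);
translate([1120, 486, 341]) cube([73, 965, 18]);
translate([1286, 486, 341]) cube([73, 965, 18]);
translate([1452, 486, 341]) cube([73, 965, 18]);
translate([1618, 486, 341]) cube([73, 965, 18]);
translate([1784, 486, 341]) cube([73, 965, 18]);
translate([1950, 486, 341]) cube([73, 965, 18]);
translate([2116, 486, 341]) cube([73, 965, 18]);
translate([2282, 486, 341]) cube([73, 965, 18]);


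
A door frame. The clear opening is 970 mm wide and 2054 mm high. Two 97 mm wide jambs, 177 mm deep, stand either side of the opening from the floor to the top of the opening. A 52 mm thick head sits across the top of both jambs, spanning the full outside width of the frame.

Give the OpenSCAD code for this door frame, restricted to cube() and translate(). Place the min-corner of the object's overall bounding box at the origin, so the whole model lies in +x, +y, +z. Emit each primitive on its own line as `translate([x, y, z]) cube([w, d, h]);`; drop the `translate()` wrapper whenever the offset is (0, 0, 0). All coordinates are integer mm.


cube([97, 177, 2054]);
translate([1067, 0, 0]) cube([97, 177, 2054]);
translate([0, 0, 2054]) cube([1164, 177, 52]);


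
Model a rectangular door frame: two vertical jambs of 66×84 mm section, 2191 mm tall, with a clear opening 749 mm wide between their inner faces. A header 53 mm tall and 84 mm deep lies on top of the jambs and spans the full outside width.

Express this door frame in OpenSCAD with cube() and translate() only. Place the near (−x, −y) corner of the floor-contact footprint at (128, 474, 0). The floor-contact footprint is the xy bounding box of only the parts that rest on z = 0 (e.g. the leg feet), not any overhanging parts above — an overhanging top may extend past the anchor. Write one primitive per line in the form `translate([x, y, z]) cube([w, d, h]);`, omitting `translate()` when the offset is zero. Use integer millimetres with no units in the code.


translate([128, 474, 0]) cube([66, 84, 2191]);
translate([943, 474, 0]) cube([66, 84, 2191]);
translate([128, 474, 2191]) cube([881, 84, 53]);


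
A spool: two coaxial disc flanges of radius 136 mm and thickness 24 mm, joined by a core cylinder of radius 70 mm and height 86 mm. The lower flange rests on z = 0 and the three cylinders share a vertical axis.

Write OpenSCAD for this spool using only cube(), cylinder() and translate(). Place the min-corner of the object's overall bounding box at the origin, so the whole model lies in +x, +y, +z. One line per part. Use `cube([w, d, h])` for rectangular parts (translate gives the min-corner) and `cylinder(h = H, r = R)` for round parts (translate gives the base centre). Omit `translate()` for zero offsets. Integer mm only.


translate([136, 136, 0]) cylinder(h = 24, r = 136);
translate([136, 136, 24]) cylinder(h = 86, r = 70);
translate([136, 136, 110]) cylinder(h = 24, r = 136);


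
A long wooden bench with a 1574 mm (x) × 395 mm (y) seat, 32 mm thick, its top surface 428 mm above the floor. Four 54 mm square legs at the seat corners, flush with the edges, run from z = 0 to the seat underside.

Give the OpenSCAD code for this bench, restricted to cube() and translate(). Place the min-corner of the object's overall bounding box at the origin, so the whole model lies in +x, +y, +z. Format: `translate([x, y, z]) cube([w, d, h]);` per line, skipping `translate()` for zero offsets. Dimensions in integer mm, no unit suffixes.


// leg_h = 428 − 32 = 396
translate([0, 0, 396]) cube([1574, 395, 32]);
cube([54, 54, 396]);
translate([0, 341, 0]) cube([54, 54, 396]);
translate([1520, 0, 0]) cube([54, 54, 396]);
translate([1520, 341, 0]) cube([54, 54, 396]);


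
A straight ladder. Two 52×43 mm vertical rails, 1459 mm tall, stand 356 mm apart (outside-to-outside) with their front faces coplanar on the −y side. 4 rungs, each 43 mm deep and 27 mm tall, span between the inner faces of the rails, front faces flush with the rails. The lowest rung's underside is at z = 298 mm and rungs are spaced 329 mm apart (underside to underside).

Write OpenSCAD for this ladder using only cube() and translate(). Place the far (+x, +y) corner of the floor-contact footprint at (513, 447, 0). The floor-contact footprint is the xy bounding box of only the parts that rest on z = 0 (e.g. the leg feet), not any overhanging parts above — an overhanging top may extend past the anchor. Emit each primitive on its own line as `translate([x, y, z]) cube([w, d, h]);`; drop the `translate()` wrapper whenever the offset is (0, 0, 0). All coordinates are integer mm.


translate([157, 404, 0]) cube([52, 43, 1459]);
translate([461, 404, 0]) cube([52, 43, 1459]);
translate([209, 404, 298]) cube([252, 43, 27]);
translate([209, 404, 627]) cube([252, 43, 27]);
translate([209, 404, 956]) cube([252, 43, 27]);
translate([209, 404, 1285]) cube([252, 43, 27]);


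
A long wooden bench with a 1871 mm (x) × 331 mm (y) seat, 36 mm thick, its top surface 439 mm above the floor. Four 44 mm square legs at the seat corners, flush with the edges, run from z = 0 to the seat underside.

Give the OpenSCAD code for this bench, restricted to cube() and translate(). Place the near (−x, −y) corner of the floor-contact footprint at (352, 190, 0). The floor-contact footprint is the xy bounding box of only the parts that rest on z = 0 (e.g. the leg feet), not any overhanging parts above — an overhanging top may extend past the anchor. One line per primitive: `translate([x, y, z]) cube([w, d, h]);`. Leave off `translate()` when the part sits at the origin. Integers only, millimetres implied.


translate([352, 190, 403]) cube([1871, 331, 36]);
translate([352, 190, 0]) cube([44, 44, 403]);
translate([352, 477, 0]) cube([44, 44, 403]);
translate([2179, 190, 0]) cube([44, 44, 403]);
translate([2179, 477, 0]) cube([44, 44, 403]);


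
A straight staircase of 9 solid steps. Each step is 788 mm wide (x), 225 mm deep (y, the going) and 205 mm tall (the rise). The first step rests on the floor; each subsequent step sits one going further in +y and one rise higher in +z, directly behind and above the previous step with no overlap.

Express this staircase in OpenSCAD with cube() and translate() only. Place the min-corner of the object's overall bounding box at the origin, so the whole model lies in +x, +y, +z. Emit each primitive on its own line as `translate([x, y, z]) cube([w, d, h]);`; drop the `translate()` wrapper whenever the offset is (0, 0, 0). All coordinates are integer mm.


cube([788, 225, 205]);
translate([0, 225, 205]) cube([788, 225, 205]);
translate([0, 450, 410]) cube([788, 225, 205]);
translate([0, 675, 615]) cube([788, 225, 205]);
translate([0, 900, 820]) cube([788, 225, 205]);
translate([0, 1125, 1025]) cube([788, 225, 205]);
translate([0, 1350, 1230]) cube([788, 225, 205]);
translate([0, 1575, 1435]) cube([788, 225, 205]);
translate([0, 1800, 1640]) cube([788, 225, 205]);


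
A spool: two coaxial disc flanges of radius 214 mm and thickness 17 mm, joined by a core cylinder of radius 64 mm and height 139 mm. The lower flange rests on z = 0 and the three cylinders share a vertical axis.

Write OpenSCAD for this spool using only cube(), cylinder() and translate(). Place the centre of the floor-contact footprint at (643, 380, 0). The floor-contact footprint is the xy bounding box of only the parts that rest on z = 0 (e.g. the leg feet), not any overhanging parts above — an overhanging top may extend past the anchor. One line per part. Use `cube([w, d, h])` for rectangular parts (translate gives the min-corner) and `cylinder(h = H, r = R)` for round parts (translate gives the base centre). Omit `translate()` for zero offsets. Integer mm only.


translate([643, 380, 0]) cylinder(h = 17, r = 214);
translate([643, 380, 17]) cylinder(h = 139, r = 64);
translate([643, 380, 156]) cylinder(h = 17, r = 214);


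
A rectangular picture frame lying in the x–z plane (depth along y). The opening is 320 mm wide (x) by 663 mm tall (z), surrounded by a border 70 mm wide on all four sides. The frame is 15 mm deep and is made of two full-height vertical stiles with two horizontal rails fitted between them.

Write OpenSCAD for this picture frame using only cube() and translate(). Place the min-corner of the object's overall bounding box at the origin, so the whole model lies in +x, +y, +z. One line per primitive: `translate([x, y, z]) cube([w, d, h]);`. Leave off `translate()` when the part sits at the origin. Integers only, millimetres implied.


cube([70, 15, 803]);
translate([390, 0, 0]) cube([70, 15, 803]);
translate([70, 0, 0]) cube([320, 15, 70]);
translate([70, 0, 733]) cube([320, 15, 70]);


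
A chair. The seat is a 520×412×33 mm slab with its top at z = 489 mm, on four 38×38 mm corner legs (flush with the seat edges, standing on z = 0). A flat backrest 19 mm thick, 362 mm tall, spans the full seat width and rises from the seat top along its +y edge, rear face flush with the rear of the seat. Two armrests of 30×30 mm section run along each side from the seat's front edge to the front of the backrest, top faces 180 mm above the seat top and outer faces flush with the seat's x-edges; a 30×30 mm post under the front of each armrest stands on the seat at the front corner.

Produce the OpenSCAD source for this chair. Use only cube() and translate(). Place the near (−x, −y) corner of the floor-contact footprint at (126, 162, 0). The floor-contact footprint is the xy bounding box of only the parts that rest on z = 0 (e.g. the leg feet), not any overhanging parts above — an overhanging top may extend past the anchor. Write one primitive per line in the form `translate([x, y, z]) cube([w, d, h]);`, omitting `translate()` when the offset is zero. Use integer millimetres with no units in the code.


// leg_h = 489 - 33 = 456
// arm post h = 180 - 30 = 150
translate([126, 162, 456]) cube([520, 412, 33]);
translate([126, 162, 0]) cube([38, 38, 456]);
translate([608, 162, 0]) cube([38, 38, 456]);
translate([126, 536, 0]) cube([38, 38, 456]);
translate([608, 536, 0]) cube([38, 38, 456]);
translate([126, 555, 489]) cube([520, 19, 362]);
translate([126, 162, 639]) cube([30, 393, 30]);
translate([616, 162, 639]) cube([30, 393, 30]);
translate([126, 162, 489]) cube([30, 30, 150]);
translate([616, 162, 489]) cube([30, 30, 150]);
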